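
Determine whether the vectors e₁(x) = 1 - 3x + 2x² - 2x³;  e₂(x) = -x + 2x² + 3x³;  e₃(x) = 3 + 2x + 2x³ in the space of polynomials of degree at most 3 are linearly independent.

Take coordinates with respect to the standard basis {1, x, …, x³}.
Row-reduce the matrix whose columns are e₁, e₂, e₃.
The reduction yields 3 nonzero rows, so the rank is 3.
Since rank = 3 (the number of vectors), the set is linearly independent.

linearly independent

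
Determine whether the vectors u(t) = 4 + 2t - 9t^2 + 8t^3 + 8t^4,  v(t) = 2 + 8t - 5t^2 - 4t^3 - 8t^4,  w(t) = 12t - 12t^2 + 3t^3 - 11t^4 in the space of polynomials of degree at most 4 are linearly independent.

linearly independent

Write each element as a coordinate vector in ℝ⁵ using {1, t, …, t^4}.
Place the vectors as rows of a 3×5 matrix and reduce to echelon form.
The reduction yields 3 nonzero rows, so the rank is 3.
Since rank = 3 (the number of vectors), the set is linearly independent.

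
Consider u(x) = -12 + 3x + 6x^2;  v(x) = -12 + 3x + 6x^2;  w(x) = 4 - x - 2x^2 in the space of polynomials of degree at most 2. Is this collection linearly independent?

linearly dependent

Write each element as a coordinate vector in ℝ³ using {1, x, x^2}.
Row-reduce the matrix whose columns are u, v, w.
The reduction yields 1 nonzero row, so the rank is 1.
Since rank 1 < 3, the set is linearly dependent.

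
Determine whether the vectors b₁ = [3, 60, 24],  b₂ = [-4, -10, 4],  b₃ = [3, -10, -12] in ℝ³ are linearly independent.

Place the vectors as rows of a 3×3 matrix and reduce to echelon form.
The reduction yields 2 nonzero rows, so the rank is 2.
Since rank 2 < 3, the set is linearly dependent.

linearly dependent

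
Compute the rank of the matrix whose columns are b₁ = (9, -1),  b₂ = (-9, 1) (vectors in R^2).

1

Apply Gaussian elimination to the matrix whose rows are b₁, b₂.
Exactly 1 pivot survives; hence the rank is 1.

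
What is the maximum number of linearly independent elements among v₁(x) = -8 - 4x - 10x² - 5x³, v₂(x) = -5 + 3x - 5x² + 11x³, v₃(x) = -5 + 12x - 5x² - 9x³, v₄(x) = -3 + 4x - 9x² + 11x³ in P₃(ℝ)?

Represent each element by its coordinate vector in ℝ⁴.
Row-reduce the 4×4 matrix with these as rows.
There are 4 pivot columns, so rank = 4.

4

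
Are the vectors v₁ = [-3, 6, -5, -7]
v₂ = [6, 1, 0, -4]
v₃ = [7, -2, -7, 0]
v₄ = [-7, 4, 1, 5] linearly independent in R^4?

linearly independent

Row-reduce the matrix whose columns are v₁, v₂, v₃, v₄.
The reduction yields 4 nonzero rows, so the rank is 4.
Since rank = 4 (the number of vectors), the set is linearly independent.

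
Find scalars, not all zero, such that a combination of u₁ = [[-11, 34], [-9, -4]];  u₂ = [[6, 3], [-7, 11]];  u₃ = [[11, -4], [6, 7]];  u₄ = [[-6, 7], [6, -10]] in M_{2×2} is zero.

Write each element as a vector in ℝ⁴ using {E₁₁, E₁₂, E₂₁, E₂₂}.
Solve the homogeneous system with u₁, u₂, u₃, u₄ as columns by row-reducing the coefficient matrix.
A generator of the null space is (1, -3, 1, -3).

u₁ - 3u₂ + u₃ - 3u₄ = 0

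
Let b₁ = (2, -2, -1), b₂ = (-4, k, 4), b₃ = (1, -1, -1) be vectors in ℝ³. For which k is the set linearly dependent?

The set is linearly dependent precisely when det[b₁; b₂; b₃] = 0.
Expanding, det = 4 - k.
Setting this to zero gives k = 4.

k = 4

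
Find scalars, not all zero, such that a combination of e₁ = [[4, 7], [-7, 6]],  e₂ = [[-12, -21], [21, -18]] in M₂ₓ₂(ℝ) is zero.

3e₁ + e₂ = 0

Take coordinates with respect to {E₁₁, E₁₂, E₂₁, E₂₂}.
Write the vectors as columns of a matrix and find a nonzero vector in its null space.
One solution (up to scaling) is (3, 1).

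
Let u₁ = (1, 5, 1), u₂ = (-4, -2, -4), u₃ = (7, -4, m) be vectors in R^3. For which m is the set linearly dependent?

Dependence holds iff the 3×3 matrix [u₁ u₂ u₃] is singular.
Cofactor expansion gives det = 18*m - 126.
This vanishes exactly when m = 7.

m = 7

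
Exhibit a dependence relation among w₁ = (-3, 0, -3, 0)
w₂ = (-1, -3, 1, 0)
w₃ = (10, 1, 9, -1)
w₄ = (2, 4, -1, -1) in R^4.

3w₁ - w₂ + w₃ - w₄ = 0

Row-reduce the matrix with w₁, w₂, w₃, w₄ as columns; the null space gives the coefficients.
The free variable yields coefficients (3, -1, 1, -1) (any nonzero multiple also works).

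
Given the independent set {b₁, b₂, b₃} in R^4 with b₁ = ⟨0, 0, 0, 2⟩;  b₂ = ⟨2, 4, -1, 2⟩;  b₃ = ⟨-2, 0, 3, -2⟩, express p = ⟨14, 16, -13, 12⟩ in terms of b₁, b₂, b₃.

Solve the system with b₁, b₂, b₃ as columns and p as the right-hand side.
Back-substitution yields (a₁, a₂, a₃) = (-1, 4, -3).

p = -b₁ + 4b₂ - 3b₃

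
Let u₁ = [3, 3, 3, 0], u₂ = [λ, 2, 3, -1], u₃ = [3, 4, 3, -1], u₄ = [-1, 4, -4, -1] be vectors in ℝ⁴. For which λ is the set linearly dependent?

The vectors are dependent exactly when the determinant of the matrix with rows u₁, u₂, u₃, u₄ vanishes.
Expanding, det = 21*λ - 45.
Solving 21*λ - 45 = 0 yields λ = 15/7.

λ = 15/7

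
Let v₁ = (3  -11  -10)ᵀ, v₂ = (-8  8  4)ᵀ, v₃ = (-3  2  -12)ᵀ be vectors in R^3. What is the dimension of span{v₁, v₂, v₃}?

dim = 3

Form the matrix with v₁, v₂, v₃ as columns and reduce.
Reduction leaves 3 leading entries, giving rank 3.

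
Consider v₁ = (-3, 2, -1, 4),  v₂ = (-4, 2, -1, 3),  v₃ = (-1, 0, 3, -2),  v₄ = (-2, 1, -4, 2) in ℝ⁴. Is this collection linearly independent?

linearly independent

Place the vectors as rows of a 4×4 matrix and reduce to echelon form.
The reduction yields 4 nonzero rows, so the rank is 4.
Since rank = 4 (the number of vectors), the set is linearly independent.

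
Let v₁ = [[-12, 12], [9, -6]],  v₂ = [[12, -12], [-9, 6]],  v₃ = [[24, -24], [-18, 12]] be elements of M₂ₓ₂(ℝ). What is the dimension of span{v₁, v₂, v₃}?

Pass to coordinate vectors with respect to the basis {E₁₁, E₁₂, E₂₁, E₂₂}.
Put the 4×3 matrix [v₁|v₂|v₃] into echelon form.
Exactly 1 pivot survives; hence the rank is 1.

dim = 1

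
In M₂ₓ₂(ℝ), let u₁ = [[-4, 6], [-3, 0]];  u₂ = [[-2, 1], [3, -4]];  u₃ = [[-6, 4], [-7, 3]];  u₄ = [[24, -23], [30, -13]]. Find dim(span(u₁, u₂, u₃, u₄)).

Pass to coordinate vectors with respect to the basis {E₁₁, E₁₂, E₂₁, E₂₂}.
Row-reduce the 4×4 matrix with these as rows.
Exactly 3 pivots survive; hence the rank is 3.

dim = 3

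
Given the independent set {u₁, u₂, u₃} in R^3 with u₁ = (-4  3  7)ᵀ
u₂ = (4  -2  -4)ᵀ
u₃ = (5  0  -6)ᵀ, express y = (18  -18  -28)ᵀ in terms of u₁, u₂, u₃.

y = -4u₁ + 3u₂ - 2u₃

Solve the system with u₁, u₂, u₃ as columns and y as the right-hand side.
The system has the unique solution (α₁, α₂, α₃) = (-4, 3, -2).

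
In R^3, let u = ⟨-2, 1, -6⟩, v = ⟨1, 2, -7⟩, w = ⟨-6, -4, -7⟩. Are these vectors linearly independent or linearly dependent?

linearly independent

Place the vectors as rows of a 3×3 matrix and reduce to echelon form.
The reduction yields 3 nonzero rows, so the rank is 3.
Since rank = 3 (the number of vectors), the set is linearly independent.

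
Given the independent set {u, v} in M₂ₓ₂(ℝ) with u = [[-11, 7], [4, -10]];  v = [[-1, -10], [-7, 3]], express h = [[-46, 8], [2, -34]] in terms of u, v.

Identify each element with its coordinate vector in ℝ⁴ via {E₁₁, E₁₂, E₂₁, E₂₂}.
Write h = a₁u + a₂v and equate components.
Back-substitution yields (a₁, a₂) = (4, 2).

h = 4u + 2v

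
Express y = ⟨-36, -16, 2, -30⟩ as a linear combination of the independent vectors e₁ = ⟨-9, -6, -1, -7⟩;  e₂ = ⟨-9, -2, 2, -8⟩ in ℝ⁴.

Set up the augmented matrix [e₁ | e₂ | y] and row-reduce.
Row-reducing the augmented matrix gives the unique coefficients (α₁, α₂) = (2, 2).

y = 2e₁ + 2e₂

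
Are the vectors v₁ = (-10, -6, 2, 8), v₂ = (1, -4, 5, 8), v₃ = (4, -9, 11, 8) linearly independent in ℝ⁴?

linearly independent

Row-reduce the matrix whose columns are v₁, v₂, v₃.
The reduction yields 3 nonzero rows, so the rank is 3.
Since rank = 3 (the number of vectors), the set is linearly independent.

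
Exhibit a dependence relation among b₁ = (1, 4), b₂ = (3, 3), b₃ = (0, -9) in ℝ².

3b₁ - b₂ + b₃ = 0

Set up α₁b₁ + … + α₃b₃ = 0 and solve the homogeneous system.
A generator of the null space is (3, -1, 1).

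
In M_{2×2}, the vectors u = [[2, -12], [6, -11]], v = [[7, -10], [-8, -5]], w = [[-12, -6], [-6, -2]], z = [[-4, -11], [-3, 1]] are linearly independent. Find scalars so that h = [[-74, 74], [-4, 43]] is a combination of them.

h = -3u - 4v + 4w - 2z

Identify each element with its coordinate vector in ℝ⁴ via {E₁₁, E₁₂, E₂₁, E₂₂}.
Write h = a₁u + … + a₄z and equate components.
Row-reducing the augmented matrix gives the unique coefficients (a₁, …, a₄) = (-3, -4, 4, -2).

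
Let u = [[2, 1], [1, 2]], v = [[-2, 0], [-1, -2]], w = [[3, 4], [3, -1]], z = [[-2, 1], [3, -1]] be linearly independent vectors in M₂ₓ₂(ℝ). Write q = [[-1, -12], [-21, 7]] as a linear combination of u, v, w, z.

Work in coordinates with respect to the standard basis {E₁₁, E₁₂, E₂₁, E₂₂}.
Since u, v, w, z are independent, the coefficients expressing q are uniquely determined by a linear system.
Row-reducing the augmented matrix gives the unique coefficients (c₁, …, c₄) = (4, 4, -3, -4).

q = 4u + 4v - 3w - 4z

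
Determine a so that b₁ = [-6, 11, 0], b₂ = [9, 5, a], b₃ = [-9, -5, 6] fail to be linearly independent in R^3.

a = -6

Dependence holds iff the 3×3 matrix [b₁ b₂ b₃] is singular.
The determinant works out to -129*a - 774.
Setting this to zero gives a = -6.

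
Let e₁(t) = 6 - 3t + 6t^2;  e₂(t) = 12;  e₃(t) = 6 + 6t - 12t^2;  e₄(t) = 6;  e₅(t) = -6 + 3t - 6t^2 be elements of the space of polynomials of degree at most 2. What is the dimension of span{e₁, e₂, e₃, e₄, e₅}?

2

Use coordinates relative to {1, t, t^2}.
Row-reduce the 5×3 matrix with these as rows.
There are 2 pivot columns, so rank = 2.
(With 5 elements in a 3-dimensional space the rank is at most 3.)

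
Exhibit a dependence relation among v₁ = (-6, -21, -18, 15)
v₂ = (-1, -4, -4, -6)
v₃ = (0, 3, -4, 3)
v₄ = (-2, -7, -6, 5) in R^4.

v₁ - 3v₄ = 0

Set up α₁v₁ + … + α₄v₄ = 0 and solve the homogeneous system.
The free variable yields coefficients (1, 0, 0, -3) (any nonzero multiple also works).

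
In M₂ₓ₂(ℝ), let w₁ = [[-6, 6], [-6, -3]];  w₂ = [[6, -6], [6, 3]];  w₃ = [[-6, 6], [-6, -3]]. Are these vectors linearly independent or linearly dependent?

Take coordinates with respect to the standard basis {E₁₁, E₁₂, E₂₁, E₂₂}.
Place the vectors as rows of a 3×4 matrix and reduce to echelon form.
The reduction yields 1 nonzero row, so the rank is 1.
Since rank 1 < 3, the set is linearly dependent.

linearly dependent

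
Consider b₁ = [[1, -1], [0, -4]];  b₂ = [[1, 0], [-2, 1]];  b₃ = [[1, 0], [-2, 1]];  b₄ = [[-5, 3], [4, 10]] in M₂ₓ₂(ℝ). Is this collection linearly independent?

Write each element as a coordinate vector in ℝ⁴ using {E₁₁, E₁₂, E₂₁, E₂₂}.
Form the 4×4 matrix with these as columns; its determinant is 0.
A zero determinant means the columns are linearly dependent.

linearly dependent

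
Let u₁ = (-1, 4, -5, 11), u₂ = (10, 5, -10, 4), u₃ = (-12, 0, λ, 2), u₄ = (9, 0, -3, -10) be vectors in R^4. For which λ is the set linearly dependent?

λ = 4

The vectors are dependent exactly when the determinant of the matrix with rows u₁, u₂, u₃, u₄ vanishes.
Cofactor expansion gives det = 99*λ - 396.
This vanishes exactly when λ = 4.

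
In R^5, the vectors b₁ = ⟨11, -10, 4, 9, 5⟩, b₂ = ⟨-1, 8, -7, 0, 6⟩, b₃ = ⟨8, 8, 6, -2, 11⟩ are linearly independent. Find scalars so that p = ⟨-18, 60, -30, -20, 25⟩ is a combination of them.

p = -2b₁ + 4b₂ + b₃

Write p = c₁b₁ + … + c₃b₃ and equate components.
Row-reducing the augmented matrix gives the unique coefficients (c₁, c₂, c₃) = (-2, 4, 1).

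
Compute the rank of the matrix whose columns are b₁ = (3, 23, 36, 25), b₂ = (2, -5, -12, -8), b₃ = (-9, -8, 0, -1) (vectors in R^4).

rank 2

Apply Gaussian elimination to the matrix whose rows are b₁, b₂, b₃.
The echelon form has 2 nonzero rows, so the rank is 2.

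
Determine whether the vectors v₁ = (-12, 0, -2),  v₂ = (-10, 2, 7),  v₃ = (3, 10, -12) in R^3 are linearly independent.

linearly independent

Place the vectors as rows of a 3×3 matrix and reduce to echelon form.
The reduction yields 3 nonzero rows, so the rank is 3.
Since rank = 3 (the number of vectors), the set is linearly independent.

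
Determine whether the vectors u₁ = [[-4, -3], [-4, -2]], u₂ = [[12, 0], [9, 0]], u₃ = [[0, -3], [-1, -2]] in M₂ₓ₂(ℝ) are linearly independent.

linearly dependent

Write each element as a coordinate vector in ℝ⁴ using {E₁₁, E₁₂, E₂₁, E₂₂}.
Place the vectors as rows of a 3×4 matrix and reduce to echelon form.
The reduction yields 2 nonzero rows, so the rank is 2.
Since rank 2 < 3, the set is linearly dependent.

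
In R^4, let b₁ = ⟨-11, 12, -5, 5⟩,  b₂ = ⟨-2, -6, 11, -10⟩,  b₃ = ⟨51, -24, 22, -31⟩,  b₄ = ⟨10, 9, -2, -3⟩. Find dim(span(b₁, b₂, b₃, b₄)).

Row-reduce the 4×4 matrix with these as rows.
The echelon form has 3 nonzero rows, so the rank is 3.

3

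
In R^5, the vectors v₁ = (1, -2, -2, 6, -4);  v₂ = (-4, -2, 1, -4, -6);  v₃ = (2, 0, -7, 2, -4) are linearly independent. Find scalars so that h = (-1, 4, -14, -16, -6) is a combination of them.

h = -3v₁ + v₂ + 3v₃

Set up the augmented matrix [v₁ | v₂ | v₃ | h] and row-reduce.
Back-substitution yields (α₁, α₂, α₃) = (-3, 1, 3).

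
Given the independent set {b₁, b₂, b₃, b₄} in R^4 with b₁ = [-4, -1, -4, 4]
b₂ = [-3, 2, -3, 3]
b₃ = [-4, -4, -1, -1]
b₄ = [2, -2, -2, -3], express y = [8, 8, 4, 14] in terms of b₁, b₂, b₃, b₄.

Write y = a₁b₁ + … + a₄b₄ and equate components.
Back-substitution yields (a₁, …, a₄) = (4, -4, -4, -2).

y = 4b₁ - 4b₂ - 4b₃ - 2b₄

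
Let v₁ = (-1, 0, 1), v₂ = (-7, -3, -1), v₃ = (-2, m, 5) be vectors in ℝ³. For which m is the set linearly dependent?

m = 9/8

Dependence holds iff the 3×3 matrix [v₁ v₂ v₃] is singular.
The determinant works out to 9 - 8*m.
Setting this to zero gives m = 9/8.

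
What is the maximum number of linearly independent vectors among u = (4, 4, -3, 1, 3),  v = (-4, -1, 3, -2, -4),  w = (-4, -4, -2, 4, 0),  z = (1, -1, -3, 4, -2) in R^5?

Put the 5×4 matrix [u|v|w|z] into echelon form.
Reduction leaves 4 leading entries, giving rank 4.

4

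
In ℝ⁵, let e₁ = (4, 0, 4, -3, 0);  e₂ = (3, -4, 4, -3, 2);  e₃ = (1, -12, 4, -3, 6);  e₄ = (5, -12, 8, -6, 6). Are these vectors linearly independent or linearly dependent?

linearly dependent

Row-reduce the matrix whose columns are e₁, e₂, e₃, e₄.
The reduction yields 2 nonzero rows, so the rank is 2.
Since rank 2 < 4, the set is linearly dependent.
Indeed 2e₁ - 3e₂ + e₃ = 0.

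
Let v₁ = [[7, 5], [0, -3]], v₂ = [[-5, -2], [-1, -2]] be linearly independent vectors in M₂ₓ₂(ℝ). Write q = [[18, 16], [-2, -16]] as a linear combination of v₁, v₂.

Work in coordinates with respect to the standard basis {E₁₁, E₁₂, E₂₁, E₂₂}.
Since v₁, v₂ are independent, the coefficients expressing q are uniquely determined by a linear system.
Row-reducing the augmented matrix gives the unique coefficients (a₁, a₂) = (4, 2).

q = 4v₁ + 2v₂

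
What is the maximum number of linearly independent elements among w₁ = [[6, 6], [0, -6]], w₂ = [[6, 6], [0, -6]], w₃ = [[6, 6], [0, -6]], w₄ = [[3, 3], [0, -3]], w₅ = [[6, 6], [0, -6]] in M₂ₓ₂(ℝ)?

1

Represent each element by its coordinate vector in ℝ⁴.
Apply Gaussian elimination to the matrix whose rows are w₁, w₂, w₃, w₄, w₅.
There is 1 pivot column, so rank = 1.
(With 5 elements in a 4-dimensional space the rank is at most 4.)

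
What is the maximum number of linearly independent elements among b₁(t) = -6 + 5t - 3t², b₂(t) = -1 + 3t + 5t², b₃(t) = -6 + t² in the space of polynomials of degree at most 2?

3

Pass to coordinate vectors with respect to the basis {1, t, t²}.
Put the 3×3 matrix [b₁|b₂|b₃] into echelon form.
The echelon form has 3 nonzero rows, so the rank is 3.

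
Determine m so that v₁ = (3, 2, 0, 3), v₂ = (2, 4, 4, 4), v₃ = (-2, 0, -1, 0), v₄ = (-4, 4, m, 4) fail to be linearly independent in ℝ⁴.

Place the vectors as rows of a 4×4 matrix; dependence ⇔ determinant zero.
Expanding, det = 8 - 8*m.
Setting this to zero gives m = 1.

m = 1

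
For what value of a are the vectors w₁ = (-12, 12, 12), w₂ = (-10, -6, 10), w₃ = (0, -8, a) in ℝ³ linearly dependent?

The set is linearly dependent precisely when det[w₁; w₂; w₃] = 0.
Expanding, det = 192*a.
This vanishes exactly when a = 0.

a = 0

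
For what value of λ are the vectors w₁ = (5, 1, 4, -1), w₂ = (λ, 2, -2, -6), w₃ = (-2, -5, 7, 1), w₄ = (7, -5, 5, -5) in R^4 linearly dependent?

The vectors are dependent exactly when the determinant of the matrix with rows w₁, w₂, w₃, w₄ vanishes.
Expanding, det = 170*λ - 1836.
Setting this to zero gives λ = 54/5.

λ = 54/5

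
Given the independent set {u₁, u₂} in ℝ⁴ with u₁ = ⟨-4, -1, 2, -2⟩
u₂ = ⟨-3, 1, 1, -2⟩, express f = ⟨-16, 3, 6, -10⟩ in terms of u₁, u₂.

Solve the system with u₁, u₂ as columns and f as the right-hand side.
Row-reducing the augmented matrix gives the unique coefficients (c₁, c₂) = (1, 4).

f = u₁ + 4u₂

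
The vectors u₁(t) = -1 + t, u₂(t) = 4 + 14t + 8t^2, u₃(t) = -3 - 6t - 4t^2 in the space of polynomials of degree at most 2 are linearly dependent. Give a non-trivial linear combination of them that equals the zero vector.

Pass to coordinate vectors relative to the basis {1, t, t^2}.
Write the vectors as columns of a matrix and find a nonzero vector in its null space.
The free variable yields coefficients (2, -1, -2) (any nonzero multiple also works).

2u₁ - u₂ - 2u₃ = 0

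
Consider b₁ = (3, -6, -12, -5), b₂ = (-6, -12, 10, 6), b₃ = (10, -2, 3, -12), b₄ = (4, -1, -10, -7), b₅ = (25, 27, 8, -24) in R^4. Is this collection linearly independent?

linearly dependent

There are 5 vectors in a 4-dimensional space, so they cannot be linearly independent.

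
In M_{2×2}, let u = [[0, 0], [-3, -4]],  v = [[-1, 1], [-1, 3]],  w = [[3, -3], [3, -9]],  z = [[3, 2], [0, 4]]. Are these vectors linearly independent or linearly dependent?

Write each element as a coordinate vector in ℝ⁴ using {E₁₁, E₁₂, E₂₁, E₂₂}.
One vector is a scalar multiple of another, so the set is dependent.

linearly dependent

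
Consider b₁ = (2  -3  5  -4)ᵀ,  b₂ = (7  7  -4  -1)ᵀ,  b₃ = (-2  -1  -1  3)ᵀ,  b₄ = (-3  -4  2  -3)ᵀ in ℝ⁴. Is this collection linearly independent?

The matrix [b₁|b₂|b₃|b₄] has determinant 151.
A nonzero determinant means the columns are linearly independent.

linearly independent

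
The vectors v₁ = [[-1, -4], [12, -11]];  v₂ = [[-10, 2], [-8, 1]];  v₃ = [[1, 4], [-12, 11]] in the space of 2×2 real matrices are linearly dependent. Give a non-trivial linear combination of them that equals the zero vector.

Pass to coordinate vectors relative to the basis {E₁₁, E₁₂, E₂₁, E₂₂}.
Write the vectors as columns of a matrix and find a nonzero vector in its null space.
The free variable yields coefficients (1, 0, 1) (any nonzero multiple also works).

v₁ + v₃ = 0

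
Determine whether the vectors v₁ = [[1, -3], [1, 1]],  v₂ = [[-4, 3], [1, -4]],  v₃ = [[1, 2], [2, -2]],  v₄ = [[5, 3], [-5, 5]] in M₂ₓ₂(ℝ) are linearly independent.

linearly dependent

Take coordinates with respect to the standard basis {E₁₁, E₁₂, E₂₁, E₂₂}.
Form the 4×4 matrix with these as columns; its determinant is 0.
A zero determinant means the columns are linearly dependent.
Indeed 3v₁ + 2v₂ + v₄ = 0.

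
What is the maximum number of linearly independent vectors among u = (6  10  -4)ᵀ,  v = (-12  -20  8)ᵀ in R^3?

1

Put the 3×2 matrix [u|v] into echelon form.
Reduction leaves 1 leading entry, giving rank 1.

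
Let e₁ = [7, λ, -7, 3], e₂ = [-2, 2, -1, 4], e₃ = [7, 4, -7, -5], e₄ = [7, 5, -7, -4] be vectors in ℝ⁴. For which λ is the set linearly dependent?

Dependence holds iff the 4×4 matrix [e₁ e₂ e₃ e₄] is singular.
Cofactor expansion gives det = 252 - 21*λ.
Setting this to zero gives λ = 12.

λ = 12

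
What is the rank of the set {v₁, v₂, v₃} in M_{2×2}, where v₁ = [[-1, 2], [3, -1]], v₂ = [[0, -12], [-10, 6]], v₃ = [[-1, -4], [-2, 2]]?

Pass to coordinate vectors with respect to the basis {E₁₁, E₁₂, E₂₁, E₂₂}.
Apply Gaussian elimination to the matrix whose rows are v₁, v₂, v₃.
The echelon form has 2 nonzero rows, so the rank is 2.

2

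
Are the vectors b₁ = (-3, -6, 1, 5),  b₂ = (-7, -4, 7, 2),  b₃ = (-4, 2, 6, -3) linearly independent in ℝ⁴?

Place the vectors as rows of a 3×4 matrix and reduce to echelon form.
The reduction yields 2 nonzero rows, so the rank is 2.
Since rank 2 < 3, the set is linearly dependent.
Indeed b₁ - b₂ + b₃ = 0.

linearly dependent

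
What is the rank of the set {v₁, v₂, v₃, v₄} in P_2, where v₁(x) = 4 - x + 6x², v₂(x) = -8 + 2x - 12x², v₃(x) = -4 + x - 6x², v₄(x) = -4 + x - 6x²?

1

Represent each element by its coordinate vector in ℝ³.
Form the matrix with v₁, v₂, v₃, v₄ as columns and reduce.
Reduction leaves 1 leading entry, giving rank 1.
(With 4 elements in a 3-dimensional space the rank is at most 3.)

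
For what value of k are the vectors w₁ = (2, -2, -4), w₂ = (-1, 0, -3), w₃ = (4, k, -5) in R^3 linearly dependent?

Dependence holds iff the 3×3 matrix [w₁ w₂ w₃] is singular.
Expanding, det = 10*k + 34.
Setting this to zero gives k = -17/5.

k = -17/5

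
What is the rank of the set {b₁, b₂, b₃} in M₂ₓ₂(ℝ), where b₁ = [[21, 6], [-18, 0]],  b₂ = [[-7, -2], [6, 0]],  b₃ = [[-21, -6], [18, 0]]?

rank 1

Represent each element by its coordinate vector in ℝ⁴.
Row-reduce the 3×4 matrix with these as rows.
Reduction leaves 1 leading entry, giving rank 1.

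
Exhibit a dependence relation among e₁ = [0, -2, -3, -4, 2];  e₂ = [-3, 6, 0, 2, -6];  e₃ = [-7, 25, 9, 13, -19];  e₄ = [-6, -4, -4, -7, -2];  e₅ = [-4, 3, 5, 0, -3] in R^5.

3e₂ - e₃ - e₄ + e₅ = 0

Set up α₁e₁ + … + α₅e₅ = 0 and solve the homogeneous system.
A generator of the null space is (0, 3, -1, -1, 1).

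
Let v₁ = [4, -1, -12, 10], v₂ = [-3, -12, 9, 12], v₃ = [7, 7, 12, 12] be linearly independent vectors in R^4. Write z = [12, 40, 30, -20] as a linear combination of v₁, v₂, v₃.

z = -2v₁ - 2v₂ + 2v₃

Write z = c₁v₁ + … + c₃v₃ and equate components.
The system has the unique solution (c₁, c₂, c₃) = (-2, -2, 2).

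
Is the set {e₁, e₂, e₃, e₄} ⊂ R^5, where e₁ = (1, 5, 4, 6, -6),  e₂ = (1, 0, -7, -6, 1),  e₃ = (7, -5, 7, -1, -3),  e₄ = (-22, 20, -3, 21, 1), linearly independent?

linearly dependent

Row-reduce the matrix whose columns are e₁, e₂, e₃, e₄.
The reduction yields 3 nonzero rows, so the rank is 3.
Since rank 3 < 4, the set is linearly dependent.
Indeed e₁ - 2e₂ - 3e₃ - e₄ = 0.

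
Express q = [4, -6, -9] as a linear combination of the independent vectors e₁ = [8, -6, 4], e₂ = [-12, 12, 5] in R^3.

Set up the augmented matrix [e₁ | e₂ | q] and row-reduce.
Row-reducing the augmented matrix gives the unique coefficients (c₁, c₂) = (-1, -1).

q = -e₁ - e₂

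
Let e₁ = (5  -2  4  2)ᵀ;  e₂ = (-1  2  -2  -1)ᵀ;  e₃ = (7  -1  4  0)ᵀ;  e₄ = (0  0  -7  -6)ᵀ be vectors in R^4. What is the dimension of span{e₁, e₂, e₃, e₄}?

Put the 4×4 matrix [e₁|e₂|e₃|e₄] into echelon form.
Reduction leaves 4 leading entries, giving rank 4.

dim = 4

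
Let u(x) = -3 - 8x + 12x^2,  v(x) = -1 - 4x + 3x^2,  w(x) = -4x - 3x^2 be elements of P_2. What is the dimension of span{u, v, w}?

Represent each element by its coordinate vector in ℝ³.
Apply Gaussian elimination to the matrix whose rows are u, v, w.
There are 2 pivot columns, so rank = 2.

dim = 2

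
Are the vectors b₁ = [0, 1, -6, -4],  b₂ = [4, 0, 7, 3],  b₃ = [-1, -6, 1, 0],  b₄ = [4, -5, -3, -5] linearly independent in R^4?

linearly independent

Form the 4×4 matrix with these as columns; its determinant is -4.
A nonzero determinant means the columns are linearly independent.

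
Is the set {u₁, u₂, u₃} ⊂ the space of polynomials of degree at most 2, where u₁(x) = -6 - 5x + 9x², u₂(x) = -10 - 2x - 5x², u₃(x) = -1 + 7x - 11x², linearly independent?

Write each element as a coordinate vector in ℝ³ using {1, x, x²}.
Form the 3×3 matrix with these as columns; its determinant is -465.
A nonzero determinant means the columns are linearly independent.

linearly independent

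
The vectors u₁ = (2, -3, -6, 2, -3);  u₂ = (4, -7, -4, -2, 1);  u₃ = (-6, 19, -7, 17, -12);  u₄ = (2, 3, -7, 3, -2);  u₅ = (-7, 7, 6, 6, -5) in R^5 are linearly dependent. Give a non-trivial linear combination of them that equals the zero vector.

u₁ - u₂ + u₃ - 3u₄ - 2u₅ = 0

Set up α₁u₁ + … + α₅u₅ = 0 and solve the homogeneous system.
A generator of the null space is (1, -1, 1, -3, -2).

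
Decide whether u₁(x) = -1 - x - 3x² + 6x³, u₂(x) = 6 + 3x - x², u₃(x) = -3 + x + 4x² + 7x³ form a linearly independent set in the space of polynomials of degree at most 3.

Take coordinates with respect to the standard basis {1, x, …, x³}.
Place the vectors as rows of a 3×4 matrix and reduce to echelon form.
The reduction yields 3 nonzero rows, so the rank is 3.
Since rank = 3 (the number of vectors), the set is linearly independent.

linearly independent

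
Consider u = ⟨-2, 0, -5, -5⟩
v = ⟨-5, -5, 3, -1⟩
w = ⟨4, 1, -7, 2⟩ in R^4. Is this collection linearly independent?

Place the vectors as rows of a 3×4 matrix and reduce to echelon form.
The reduction yields 3 nonzero rows, so the rank is 3.
Since rank = 3 (the number of vectors), the set is linearly independent.

linearly independent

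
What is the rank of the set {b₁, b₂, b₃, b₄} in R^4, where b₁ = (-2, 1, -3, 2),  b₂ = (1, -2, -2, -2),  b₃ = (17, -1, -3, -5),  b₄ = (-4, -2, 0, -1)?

Form the matrix with b₁, b₂, b₃, b₄ as columns and reduce.
Reduction leaves 3 leading entries, giving rank 3.

rank 3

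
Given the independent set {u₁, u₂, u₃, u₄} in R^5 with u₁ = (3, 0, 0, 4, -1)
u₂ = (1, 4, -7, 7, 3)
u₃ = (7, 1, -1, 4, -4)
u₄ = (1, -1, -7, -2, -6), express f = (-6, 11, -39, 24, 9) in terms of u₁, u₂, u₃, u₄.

Solve the system with u₁, u₂, u₃, u₄ as columns and f as the right-hand side.
Row-reducing the augmented matrix gives the unique coefficients (c₁, …, c₄) = (3, 4, -3, 2).

f = 3u₁ + 4u₂ - 3u₃ + 2u₄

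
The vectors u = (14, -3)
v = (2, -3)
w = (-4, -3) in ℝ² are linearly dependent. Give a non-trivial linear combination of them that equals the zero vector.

Write the vectors as columns of a matrix and find a nonzero vector in its null space.
One solution (up to scaling) is (1, -3, 2).

u - 3v + 2w = 0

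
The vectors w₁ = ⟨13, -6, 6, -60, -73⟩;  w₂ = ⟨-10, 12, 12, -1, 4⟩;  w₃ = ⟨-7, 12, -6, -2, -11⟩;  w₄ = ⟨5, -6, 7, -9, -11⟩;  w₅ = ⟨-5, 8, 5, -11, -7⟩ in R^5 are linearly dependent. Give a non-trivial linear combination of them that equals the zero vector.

Write the vectors as columns of a matrix and find a nonzero vector in its null space.
A generator of the null space is (1, 2, -1, -3, -3).

w₁ + 2w₂ - w₃ - 3w₄ - 3w₅ = 0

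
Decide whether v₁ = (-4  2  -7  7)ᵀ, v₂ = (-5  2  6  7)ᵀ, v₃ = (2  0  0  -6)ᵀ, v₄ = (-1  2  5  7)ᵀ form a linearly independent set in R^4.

Row-reduce the matrix whose columns are v₁, v₂, v₃, v₄.
The reduction yields 4 nonzero rows, so the rank is 4.
Since rank = 4 (the number of vectors), the set is linearly independent.

linearly independent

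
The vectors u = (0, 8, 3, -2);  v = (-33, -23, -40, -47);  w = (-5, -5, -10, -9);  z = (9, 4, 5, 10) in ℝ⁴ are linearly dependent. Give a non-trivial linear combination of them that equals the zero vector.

Solve the homogeneous system with u, v, w, z as columns by row-reducing the coefficient matrix.
A generator of the null space is (0, 1, -3, 2).

v - 3w + 2z = 0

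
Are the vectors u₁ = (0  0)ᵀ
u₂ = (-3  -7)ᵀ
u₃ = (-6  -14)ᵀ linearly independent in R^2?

There are 3 vectors in a 2-dimensional space, so they cannot be linearly independent.

linearly dependent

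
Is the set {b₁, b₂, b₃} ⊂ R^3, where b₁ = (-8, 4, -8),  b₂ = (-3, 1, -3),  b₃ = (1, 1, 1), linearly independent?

Place the vectors as rows of a 3×3 matrix and reduce to echelon form.
The reduction yields 2 nonzero rows, so the rank is 2.
Since rank 2 < 3, the set is linearly dependent.

linearly dependent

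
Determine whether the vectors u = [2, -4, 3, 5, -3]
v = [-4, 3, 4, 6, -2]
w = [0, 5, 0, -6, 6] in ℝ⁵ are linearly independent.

linearly independent

Place the vectors as rows of a 3×5 matrix and reduce to echelon form.
The reduction yields 3 nonzero rows, so the rank is 3.
Since rank = 3 (the number of vectors), the set is linearly independent.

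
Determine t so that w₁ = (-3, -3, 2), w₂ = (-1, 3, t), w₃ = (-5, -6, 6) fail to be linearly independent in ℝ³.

The vectors are dependent exactly when the determinant of the matrix with rows w₁, w₂, w₃ vanishes.
Cofactor expansion gives det = -3*t - 30.
This vanishes exactly when t = -10.

t = -10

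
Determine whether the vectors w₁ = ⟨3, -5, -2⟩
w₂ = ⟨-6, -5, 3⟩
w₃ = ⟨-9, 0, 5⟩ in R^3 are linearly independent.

linearly dependent

The matrix [w₁|w₂|w₃] has determinant 0.
A zero determinant means the columns are linearly dependent.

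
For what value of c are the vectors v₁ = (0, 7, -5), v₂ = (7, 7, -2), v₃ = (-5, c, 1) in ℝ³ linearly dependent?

c = -22/5

The set is linearly dependent precisely when det[v₁; v₂; v₃] = 0.
Expanding, det = -35*c - 154.
This vanishes exactly when c = -22/5.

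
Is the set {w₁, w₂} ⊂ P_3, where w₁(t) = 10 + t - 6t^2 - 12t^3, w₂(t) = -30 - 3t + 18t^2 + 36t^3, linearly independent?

linearly dependent

Take coordinates with respect to the standard basis {1, t, …, t^3}.
Place the vectors as rows of a 2×4 matrix and reduce to echelon form.
The reduction yields 1 nonzero row, so the rank is 1.
Since rank 1 < 2, the set is linearly dependent.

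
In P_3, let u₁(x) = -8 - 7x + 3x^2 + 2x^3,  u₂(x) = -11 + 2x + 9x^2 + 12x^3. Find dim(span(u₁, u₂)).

2

Pass to coordinate vectors with respect to the basis {1, x, …, x^3}.
Put the 4×2 matrix [u₁|u₂] into echelon form.
Reduction leaves 2 leading entries, giving rank 2.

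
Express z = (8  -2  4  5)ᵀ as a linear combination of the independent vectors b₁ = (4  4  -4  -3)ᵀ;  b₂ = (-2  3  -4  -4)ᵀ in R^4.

Since b₁, b₂ are independent, the coefficients expressing z are uniquely determined by a linear system.
The system has the unique solution (a₁, a₂) = (1, -2).

z = b₁ - 2b₂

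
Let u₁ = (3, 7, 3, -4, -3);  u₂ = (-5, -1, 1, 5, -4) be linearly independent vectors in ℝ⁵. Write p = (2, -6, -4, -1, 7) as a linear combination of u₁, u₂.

Set up the augmented matrix [u₁ | u₂ | p] and row-reduce.
Row-reducing the augmented matrix gives the unique coefficients (a₁, a₂) = (-1, -1).

p = -u₁ - u₂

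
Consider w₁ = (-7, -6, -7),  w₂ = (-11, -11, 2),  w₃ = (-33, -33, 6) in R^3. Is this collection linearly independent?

linearly dependent

One vector is a scalar multiple of another, so the set is dependent.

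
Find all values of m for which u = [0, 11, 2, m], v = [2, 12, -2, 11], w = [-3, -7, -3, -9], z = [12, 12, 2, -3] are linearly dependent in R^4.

The set is linearly dependent precisely when det[u; v; w; z] = 0.
Cofactor expansion gives det = 412*m - 8034.
This vanishes exactly when m = 39/2.

m = 39/2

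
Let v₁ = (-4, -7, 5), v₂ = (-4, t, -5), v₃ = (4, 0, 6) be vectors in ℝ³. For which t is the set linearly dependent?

t = -7/11

The vectors are dependent exactly when the determinant of the matrix with rows v₁, v₂, v₃ vanishes.
Expanding, det = -44*t - 28.
This vanishes exactly when t = -7/11.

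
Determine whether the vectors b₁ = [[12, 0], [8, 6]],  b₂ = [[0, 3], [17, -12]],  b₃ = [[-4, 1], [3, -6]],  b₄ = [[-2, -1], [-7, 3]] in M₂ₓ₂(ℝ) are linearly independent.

linearly dependent

Write each element as a coordinate vector in ℝ⁴ using {E₁₁, E₁₂, E₂₁, E₂₂}.
Place the vectors as rows of a 4×4 matrix and reduce to echelon form.
The reduction yields 2 nonzero rows, so the rank is 2.
Since rank 2 < 4, the set is linearly dependent.
Indeed b₁ - b₂ + 3b₃ = 0.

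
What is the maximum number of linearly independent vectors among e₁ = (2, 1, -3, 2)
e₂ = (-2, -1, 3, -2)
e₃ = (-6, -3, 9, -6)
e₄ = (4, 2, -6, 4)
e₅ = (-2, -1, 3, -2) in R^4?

1

Form the matrix with e₁, e₂, e₃, e₄, e₅ as columns and reduce.
The echelon form has 1 nonzero row, so the rank is 1.
(With 5 elements in a 4-dimensional space the rank is at most 4.)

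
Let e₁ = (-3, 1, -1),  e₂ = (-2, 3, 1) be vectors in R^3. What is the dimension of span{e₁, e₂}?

Row-reduce the 2×3 matrix with these as rows.
Reduction leaves 2 leading entries, giving rank 2.

dim = 2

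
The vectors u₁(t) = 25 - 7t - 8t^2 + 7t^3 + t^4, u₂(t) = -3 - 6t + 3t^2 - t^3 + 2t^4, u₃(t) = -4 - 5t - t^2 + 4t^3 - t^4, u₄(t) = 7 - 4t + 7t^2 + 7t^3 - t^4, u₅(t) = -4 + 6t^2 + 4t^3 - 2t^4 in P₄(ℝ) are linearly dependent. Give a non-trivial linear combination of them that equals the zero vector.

Write each element as a vector in ℝ⁵ using {1, t, …, t^4}.
Set up α₁u₁ + … + α₅u₅ = 0 and solve the homogeneous system.
A generator of the null space is (1, 1, -1, -2, 3).

u₁ + u₂ - u₃ - 2u₄ + 3u₅ = 0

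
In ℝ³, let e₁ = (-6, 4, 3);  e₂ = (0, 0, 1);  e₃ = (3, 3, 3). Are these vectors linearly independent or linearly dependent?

Row-reduce the matrix whose columns are e₁, e₂, e₃.
The reduction yields 3 nonzero rows, so the rank is 3.
Since rank = 3 (the number of vectors), the set is linearly independent.

linearly independent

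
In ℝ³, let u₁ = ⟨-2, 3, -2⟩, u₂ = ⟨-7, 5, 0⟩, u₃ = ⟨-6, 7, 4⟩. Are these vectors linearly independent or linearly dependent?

linearly independent

Form the 3×3 matrix with these as columns; its determinant is 82.
A nonzero determinant means the columns are linearly independent.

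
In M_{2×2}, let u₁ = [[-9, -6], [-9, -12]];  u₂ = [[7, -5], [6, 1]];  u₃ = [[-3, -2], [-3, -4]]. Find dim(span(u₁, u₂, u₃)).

dim = 2

Use coordinates relative to {E₁₁, E₁₂, E₂₁, E₂₂}.
Row-reduce the 3×4 matrix with these as rows.
There are 2 pivot columns, so rank = 2.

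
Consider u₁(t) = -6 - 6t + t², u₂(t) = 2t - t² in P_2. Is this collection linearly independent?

Write each element as a coordinate vector in ℝ³ using {1, t, t²}.
Row-reduce the matrix whose columns are u₁, u₂.
The reduction yields 2 nonzero rows, so the rank is 2.
Since rank = 2 (the number of vectors), the set is linearly independent.

linearly independent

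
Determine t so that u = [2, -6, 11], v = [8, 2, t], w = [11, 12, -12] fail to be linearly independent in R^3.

t = 19/9

The vectors are dependent exactly when the determinant of the matrix with rows u, v, w vanishes.
Expanding, det = 190 - 90*t.
Setting this to zero gives t = 19/9.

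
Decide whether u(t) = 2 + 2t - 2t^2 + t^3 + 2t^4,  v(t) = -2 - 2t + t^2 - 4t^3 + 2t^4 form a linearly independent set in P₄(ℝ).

linearly independent

Write each element as a coordinate vector in ℝ⁵ using {1, t, …, t^4}.
Place the vectors as rows of a 2×5 matrix and reduce to echelon form.
The reduction yields 2 nonzero rows, so the rank is 2.
Since rank = 2 (the number of vectors), the set is linearly independent.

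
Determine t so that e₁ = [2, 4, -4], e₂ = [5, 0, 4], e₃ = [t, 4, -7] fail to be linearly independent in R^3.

t = -7/4

Dependence holds iff the 3×3 matrix [e₁ e₂ e₃] is singular.
Cofactor expansion gives det = 16*t + 28.
Setting this to zero gives t = -7/4.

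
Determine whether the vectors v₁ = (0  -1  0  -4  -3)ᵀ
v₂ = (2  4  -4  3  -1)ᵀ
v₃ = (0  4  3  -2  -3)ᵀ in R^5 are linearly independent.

linearly independent

Row-reduce the matrix whose columns are v₁, v₂, v₃.
The reduction yields 3 nonzero rows, so the rank is 3.
Since rank = 3 (the number of vectors), the set is linearly independent.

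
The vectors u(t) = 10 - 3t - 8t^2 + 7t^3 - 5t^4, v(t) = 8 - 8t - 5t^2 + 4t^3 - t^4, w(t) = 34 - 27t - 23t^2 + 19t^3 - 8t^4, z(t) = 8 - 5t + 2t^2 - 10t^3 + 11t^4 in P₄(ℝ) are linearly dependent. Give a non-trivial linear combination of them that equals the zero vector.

u + 3v - w = 0

Write each element as a vector in ℝ⁵ using {1, t, …, t^4}.
Solve the homogeneous system with u, v, w, z as columns by row-reducing the coefficient matrix.
One solution (up to scaling) is (1, 3, -1, 0).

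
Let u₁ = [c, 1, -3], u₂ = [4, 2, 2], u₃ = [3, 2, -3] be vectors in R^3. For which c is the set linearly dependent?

c = 6/5

The vectors are dependent exactly when the determinant of the matrix with rows u₁, u₂, u₃ vanishes.
Expanding, det = 12 - 10*c.
Solving 12 - 10*c = 0 yields c = 6/5.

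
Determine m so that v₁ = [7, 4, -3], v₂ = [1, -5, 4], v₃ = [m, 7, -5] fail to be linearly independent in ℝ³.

The set is linearly dependent precisely when det[v₁; v₂; v₃] = 0.
Expanding, det = m - 22.
This vanishes exactly when m = 22.

m = 22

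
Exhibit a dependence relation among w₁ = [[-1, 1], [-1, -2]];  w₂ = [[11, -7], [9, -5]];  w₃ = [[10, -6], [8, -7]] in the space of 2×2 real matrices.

w₁ + w₂ - w₃ = 0

Take coordinates with respect to {E₁₁, E₁₂, E₂₁, E₂₂}.
Row-reduce the matrix with w₁, w₂, w₃ as columns; the null space gives the coefficients.
The free variable yields coefficients (1, 1, -1) (any nonzero multiple also works).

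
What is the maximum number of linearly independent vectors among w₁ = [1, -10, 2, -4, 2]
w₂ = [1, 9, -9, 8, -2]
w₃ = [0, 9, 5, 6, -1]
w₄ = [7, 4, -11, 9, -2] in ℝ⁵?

Row-reduce the 4×5 matrix with these as rows.
There are 4 pivot columns, so rank = 4.

4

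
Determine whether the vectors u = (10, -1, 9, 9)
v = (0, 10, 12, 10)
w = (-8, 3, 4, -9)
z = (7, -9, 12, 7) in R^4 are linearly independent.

linearly independent

Place the vectors as rows of a 4×4 matrix and reduce to echelon form.
The reduction yields 4 nonzero rows, so the rank is 4.
Since rank = 4 (the number of vectors), the set is linearly independent.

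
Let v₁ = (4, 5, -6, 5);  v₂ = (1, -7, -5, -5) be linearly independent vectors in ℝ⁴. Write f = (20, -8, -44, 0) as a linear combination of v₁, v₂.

Solve the system with v₁, v₂ as columns and f as the right-hand side.
Back-substitution yields (α₁, α₂) = (4, 4).

f = 4v₁ + 4v₂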